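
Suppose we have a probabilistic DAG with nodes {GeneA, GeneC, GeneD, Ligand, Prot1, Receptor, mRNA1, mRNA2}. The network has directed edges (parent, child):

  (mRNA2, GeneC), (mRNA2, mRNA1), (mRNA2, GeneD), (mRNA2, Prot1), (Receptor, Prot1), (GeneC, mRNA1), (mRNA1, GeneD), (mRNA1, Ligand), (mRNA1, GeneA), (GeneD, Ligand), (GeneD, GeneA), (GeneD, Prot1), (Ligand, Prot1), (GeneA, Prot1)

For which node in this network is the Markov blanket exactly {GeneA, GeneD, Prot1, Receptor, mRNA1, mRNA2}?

The target node must have every member of {GeneA, GeneD, Prot1, Receptor, mRNA1, mRNA2} as a parent, child, or co-parent, and no others.
Parents of Ligand: GeneD, mRNA1; children: Prot1; co-parents: GeneA, GeneD, Receptor, mRNA2.
These exactly cover the given set, so the node is Ligand.

Ligand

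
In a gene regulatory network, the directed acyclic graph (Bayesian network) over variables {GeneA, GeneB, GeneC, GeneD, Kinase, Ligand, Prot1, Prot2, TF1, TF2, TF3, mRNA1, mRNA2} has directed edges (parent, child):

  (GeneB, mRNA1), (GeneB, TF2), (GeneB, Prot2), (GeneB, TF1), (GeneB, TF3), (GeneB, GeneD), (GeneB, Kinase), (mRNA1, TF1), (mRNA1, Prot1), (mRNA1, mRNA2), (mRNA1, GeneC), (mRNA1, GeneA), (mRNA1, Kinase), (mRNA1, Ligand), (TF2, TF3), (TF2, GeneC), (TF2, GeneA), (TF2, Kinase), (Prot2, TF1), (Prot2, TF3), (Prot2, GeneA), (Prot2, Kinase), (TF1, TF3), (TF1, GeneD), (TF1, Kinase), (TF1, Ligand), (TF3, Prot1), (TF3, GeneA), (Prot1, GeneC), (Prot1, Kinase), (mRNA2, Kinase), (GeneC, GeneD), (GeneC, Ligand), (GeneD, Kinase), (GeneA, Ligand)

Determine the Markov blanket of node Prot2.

{GeneA, GeneB, GeneD, Kinase, Prot1, TF1, TF2, TF3, mRNA1, mRNA2}

Recall MB(v) = parents ∪ children ∪ spouses, where spouses are the other parents of v's children.
Pa(Prot2) = {GeneB}.
Ch(Prot2) = {GeneA, Kinase, TF1, TF3}.
Parents of each child, excluding Prot2:
  parents(TF1) \ {Prot2} = {GeneB, mRNA1}.
  TF3 also has parents GeneB, TF1, TF2.
  parents(GeneA) \ {Prot2} = {TF2, TF3, mRNA1}.
  parents(Kinase) \ {Prot2} = {GeneB, GeneD, Prot1, TF1, TF2, mRNA1, mRNA2}.
Taking the union gives {GeneA, GeneB, GeneD, Kinase, Prot1, TF1, TF2, TF3, mRNA1, mRNA2}.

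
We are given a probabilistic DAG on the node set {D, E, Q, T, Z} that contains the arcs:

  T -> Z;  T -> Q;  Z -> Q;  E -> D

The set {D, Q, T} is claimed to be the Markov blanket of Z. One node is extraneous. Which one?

The Markov blanket of a node is its parents, its children, and the other parents of its children.
Z has parent T.
Z's children: Q.
For each child, the remaining parents (spouses of Z):
  Q: T
MB(Z) = {Q, T}.
D is neither a parent, child, nor co-parent of Z, so it does not belong.

D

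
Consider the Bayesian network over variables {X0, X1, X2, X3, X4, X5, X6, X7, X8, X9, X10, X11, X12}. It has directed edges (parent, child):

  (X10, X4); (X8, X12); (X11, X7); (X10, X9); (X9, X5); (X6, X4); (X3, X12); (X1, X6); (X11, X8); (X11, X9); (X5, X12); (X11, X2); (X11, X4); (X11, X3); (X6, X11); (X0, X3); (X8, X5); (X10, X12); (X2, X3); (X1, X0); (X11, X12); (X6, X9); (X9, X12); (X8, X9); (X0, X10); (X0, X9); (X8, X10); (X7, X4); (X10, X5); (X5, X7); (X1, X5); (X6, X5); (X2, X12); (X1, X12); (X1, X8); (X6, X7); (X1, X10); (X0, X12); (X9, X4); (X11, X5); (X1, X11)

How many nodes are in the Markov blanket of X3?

X3 has child X12.
X3's parents: X0, X2, X11.
For each child, the remaining parents (spouses of X3):
  X12's other parents are X0, X1, X2, X5, X8, X9, X10, X11.
MB(X3) = {X0, X1, X2, X5, X8, X9, X10, X11, X12}, which has 9 nodes.

9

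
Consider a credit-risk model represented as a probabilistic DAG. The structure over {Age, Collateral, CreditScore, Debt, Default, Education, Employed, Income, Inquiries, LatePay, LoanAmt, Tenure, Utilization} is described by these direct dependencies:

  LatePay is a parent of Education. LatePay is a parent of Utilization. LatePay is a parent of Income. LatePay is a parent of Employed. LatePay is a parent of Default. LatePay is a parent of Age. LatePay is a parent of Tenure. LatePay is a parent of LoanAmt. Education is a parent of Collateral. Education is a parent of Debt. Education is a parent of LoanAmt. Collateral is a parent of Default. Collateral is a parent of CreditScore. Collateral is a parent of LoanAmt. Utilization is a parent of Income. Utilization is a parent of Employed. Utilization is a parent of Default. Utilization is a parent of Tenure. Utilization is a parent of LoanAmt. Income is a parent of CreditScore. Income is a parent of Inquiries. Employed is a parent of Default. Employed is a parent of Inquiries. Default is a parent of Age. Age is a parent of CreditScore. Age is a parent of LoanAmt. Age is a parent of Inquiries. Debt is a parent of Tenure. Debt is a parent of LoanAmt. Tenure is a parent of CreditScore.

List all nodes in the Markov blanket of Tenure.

Parents of Tenure: Debt, LatePay, Utilization.
Tenure has child CreditScore.
Other parents of Tenure's children:
  parents(CreditScore) \ {Tenure} = {Age, Collateral, Income}.
Taking the union gives {Age, Collateral, CreditScore, Debt, Income, LatePay, Utilization}.

{Age, Collateral, CreditScore, Debt, Income, LatePay, Utilization}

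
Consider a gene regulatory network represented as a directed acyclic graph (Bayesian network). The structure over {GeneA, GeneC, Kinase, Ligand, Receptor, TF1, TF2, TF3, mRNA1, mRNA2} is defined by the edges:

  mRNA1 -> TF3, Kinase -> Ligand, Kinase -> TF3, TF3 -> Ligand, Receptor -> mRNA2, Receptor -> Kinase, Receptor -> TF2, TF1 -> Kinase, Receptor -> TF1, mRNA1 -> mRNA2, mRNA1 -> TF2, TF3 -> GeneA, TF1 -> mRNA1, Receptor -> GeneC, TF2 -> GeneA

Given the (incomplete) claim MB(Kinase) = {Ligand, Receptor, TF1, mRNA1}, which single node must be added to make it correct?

Recall MB(v) = parents ∪ children ∪ spouses, where spouses are the other parents of v's children.
Kinase's parents: Receptor, TF1.
Ch(Kinase) = {Ligand, TF3}.
For each child, the remaining parents (spouses of Kinase):
  TF3: mRNA1
  Ligand: TF3
MB(Kinase) = {Ligand, Receptor, TF1, TF3, mRNA1}.
Comparing with the claimed set, TF3 is missing.

TF3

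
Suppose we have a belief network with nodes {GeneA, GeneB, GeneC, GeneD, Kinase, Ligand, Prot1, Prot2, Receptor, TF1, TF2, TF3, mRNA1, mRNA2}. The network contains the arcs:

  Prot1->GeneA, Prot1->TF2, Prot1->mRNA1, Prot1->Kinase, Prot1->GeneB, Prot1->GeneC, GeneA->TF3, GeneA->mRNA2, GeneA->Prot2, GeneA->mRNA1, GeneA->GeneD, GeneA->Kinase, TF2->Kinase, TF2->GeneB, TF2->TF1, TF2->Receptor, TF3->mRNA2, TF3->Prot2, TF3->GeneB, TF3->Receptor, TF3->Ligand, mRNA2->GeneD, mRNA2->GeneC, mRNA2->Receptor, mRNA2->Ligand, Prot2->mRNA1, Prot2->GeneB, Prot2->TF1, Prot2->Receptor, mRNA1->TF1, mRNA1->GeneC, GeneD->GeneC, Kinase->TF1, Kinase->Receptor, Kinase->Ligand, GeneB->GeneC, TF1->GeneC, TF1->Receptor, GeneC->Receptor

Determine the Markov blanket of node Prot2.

{GeneA, GeneB, GeneC, Kinase, Prot1, Receptor, TF1, TF2, TF3, mRNA1, mRNA2}

A node's Markov blanket = Pa ∪ Ch ∪ (parents of Ch other than the node itself).
Prot2's parents: GeneA, TF3.
Prot2 has children GeneB, Receptor, TF1, mRNA1.
For each child, the remaining parents (spouses of Prot2):
  mRNA1: GeneA, Prot1
  GeneB: Prot1, TF2, TF3
  TF1: Kinase, TF2, mRNA1
  Receptor: GeneC, Kinase, TF1, TF2, TF3, mRNA2
So the Markov blanket of Prot2 is {GeneA, GeneB, GeneC, Kinase, Prot1, Receptor, TF1, TF2, TF3, mRNA1, mRNA2}.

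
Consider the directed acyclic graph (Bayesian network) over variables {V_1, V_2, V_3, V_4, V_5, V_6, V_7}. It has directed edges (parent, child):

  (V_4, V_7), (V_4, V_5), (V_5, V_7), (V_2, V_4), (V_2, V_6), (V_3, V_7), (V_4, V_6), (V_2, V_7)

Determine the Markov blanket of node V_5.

{V_2, V_3, V_4, V_7}

Recall MB(v) = parents ∪ children ∪ spouses, where spouses are the other parents of v's children.
Pa(V_5) = {V_4}.
V_5 has child V_7.
Other parents of V_5's children:
  V_7's other parents are V_2, V_3, V_4.
Taking the union gives {V_2, V_3, V_4, V_7}.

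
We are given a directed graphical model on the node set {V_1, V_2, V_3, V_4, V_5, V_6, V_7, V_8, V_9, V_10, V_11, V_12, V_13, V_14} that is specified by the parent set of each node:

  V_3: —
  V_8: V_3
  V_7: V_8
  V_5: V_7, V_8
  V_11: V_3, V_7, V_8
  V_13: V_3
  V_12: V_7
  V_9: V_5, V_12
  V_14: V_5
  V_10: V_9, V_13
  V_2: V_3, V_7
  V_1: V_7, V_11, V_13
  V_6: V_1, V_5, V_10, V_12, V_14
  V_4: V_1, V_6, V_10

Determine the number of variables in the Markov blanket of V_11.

Parents of V_11: V_3, V_7, V_8.
Ch(V_11) = {V_1}.
Co-parents of V_11 (other parents of its children):
  V_1: V_7, V_13
MB(V_11) = {V_1, V_3, V_7, V_8, V_13}, which has 5 nodes.

5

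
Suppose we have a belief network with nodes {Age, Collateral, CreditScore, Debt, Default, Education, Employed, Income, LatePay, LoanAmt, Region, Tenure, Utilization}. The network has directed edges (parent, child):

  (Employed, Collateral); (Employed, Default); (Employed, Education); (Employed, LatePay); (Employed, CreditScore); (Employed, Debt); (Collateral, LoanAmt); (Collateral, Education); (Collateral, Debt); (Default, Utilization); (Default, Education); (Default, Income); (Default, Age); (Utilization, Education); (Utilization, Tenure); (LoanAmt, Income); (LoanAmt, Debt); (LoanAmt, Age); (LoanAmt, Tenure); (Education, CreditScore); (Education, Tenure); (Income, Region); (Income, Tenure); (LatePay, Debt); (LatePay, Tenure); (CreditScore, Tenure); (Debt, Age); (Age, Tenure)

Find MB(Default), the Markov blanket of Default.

{Age, Collateral, Debt, Education, Employed, Income, LoanAmt, Utilization}

Recall MB(v) = parents ∪ children ∪ spouses, where spouses are the other parents of v's children.
Default has parent Employed.
Ch(Default) = {Age, Education, Income, Utilization}.
For each child, the remaining parents (spouses of Default):
  Utilization: —
  Education: Collateral, Employed, Utilization
  Income: LoanAmt
  Age: Debt, LoanAmt
MB(Default) = {Age, Collateral, Debt, Education, Employed, Income, LoanAmt, Utilization}.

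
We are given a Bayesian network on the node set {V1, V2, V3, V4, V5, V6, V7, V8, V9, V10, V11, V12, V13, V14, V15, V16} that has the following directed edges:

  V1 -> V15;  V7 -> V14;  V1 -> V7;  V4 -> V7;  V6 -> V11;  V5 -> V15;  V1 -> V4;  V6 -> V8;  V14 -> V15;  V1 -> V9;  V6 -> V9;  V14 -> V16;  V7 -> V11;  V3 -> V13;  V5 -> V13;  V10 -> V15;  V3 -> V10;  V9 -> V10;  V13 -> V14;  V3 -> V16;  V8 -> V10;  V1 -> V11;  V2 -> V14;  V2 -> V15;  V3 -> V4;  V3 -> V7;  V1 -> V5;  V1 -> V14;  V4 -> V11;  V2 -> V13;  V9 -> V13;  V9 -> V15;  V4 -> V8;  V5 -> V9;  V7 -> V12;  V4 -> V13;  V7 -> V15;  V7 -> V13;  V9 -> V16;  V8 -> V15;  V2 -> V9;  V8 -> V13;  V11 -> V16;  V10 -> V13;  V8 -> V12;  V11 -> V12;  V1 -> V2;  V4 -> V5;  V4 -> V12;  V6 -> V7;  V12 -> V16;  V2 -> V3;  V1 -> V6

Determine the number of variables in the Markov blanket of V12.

8

A node's Markov blanket = Pa ∪ Ch ∪ (parents of Ch other than the node itself).
Pa(V12) = {V4, V7, V8, V11}.
Children of V12: V16.
Co-parents of V12 (other parents of its children):
  V16 also has parents V3, V9, V11, V14.
MB(V12) = {V3, V4, V7, V8, V9, V11, V14, V16}, which has 8 nodes.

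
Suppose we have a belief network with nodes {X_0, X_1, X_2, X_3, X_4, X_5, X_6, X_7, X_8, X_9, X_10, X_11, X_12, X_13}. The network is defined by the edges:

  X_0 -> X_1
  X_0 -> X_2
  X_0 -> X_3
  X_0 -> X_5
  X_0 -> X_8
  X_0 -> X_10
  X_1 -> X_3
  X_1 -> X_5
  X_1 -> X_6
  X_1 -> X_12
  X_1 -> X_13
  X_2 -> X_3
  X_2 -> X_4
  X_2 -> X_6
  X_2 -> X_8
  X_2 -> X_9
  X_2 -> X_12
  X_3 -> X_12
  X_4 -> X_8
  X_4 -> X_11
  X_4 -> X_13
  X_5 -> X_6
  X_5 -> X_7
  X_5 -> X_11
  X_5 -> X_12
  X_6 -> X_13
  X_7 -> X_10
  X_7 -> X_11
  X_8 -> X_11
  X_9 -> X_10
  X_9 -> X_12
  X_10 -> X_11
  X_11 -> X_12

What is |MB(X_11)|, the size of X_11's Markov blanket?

Recall MB(v) = parents ∪ children ∪ spouses, where spouses are the other parents of v's children.
X_11's parents: X_4, X_5, X_7, X_8, X_10.
Children of X_11: X_12.
Co-parents of X_11 (other parents of its children):
  X_12's other parents are X_1, X_2, X_3, X_5, X_9.
MB(X_11) = {X_1, X_2, X_3, X_4, X_5, X_7, X_8, X_9, X_10, X_12}, which has 10 nodes.

10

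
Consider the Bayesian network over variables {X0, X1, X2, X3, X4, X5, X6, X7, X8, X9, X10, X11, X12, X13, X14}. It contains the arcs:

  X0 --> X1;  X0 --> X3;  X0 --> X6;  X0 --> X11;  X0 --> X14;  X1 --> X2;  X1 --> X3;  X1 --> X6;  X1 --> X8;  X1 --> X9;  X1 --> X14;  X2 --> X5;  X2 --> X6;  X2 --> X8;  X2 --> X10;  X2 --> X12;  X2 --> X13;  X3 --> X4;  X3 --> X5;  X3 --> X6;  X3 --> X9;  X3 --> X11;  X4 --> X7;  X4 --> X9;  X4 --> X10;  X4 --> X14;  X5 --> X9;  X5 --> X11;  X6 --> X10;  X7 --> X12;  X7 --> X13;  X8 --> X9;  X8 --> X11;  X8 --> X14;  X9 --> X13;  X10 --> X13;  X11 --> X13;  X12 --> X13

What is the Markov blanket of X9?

A node's Markov blanket = Pa ∪ Ch ∪ (parents of Ch other than the node itself).
Parents of X9: X1, X3, X4, X5, X8.
Ch(X9) = {X13}.
For each child, the remaining parents (spouses of X9):
  X13 also has parents X2, X7, X10, X11, X12.
MB(X9) = {X1, X2, X3, X4, X5, X7, X8, X10, X11, X12, X13}.

{X1, X2, X3, X4, X5, X7, X8, X10, X11, X12, X13}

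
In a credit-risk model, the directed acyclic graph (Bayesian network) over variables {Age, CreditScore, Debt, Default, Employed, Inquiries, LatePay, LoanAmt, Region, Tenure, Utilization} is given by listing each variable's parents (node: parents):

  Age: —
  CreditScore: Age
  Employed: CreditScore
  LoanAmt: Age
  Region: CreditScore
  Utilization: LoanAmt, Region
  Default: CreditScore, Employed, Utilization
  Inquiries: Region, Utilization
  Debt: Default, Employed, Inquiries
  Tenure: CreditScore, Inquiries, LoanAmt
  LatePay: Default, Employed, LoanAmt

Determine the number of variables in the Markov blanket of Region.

A node's Markov blanket = Pa ∪ Ch ∪ (parents of Ch other than the node itself).
Pa(Region) = {CreditScore}.
Region has children Inquiries, Utilization.
For each child, the remaining parents (spouses of Region):
  Utilization's other parent is LoanAmt.
  parents(Inquiries) \ {Region} = {Utilization}.
MB(Region) = {CreditScore, Inquiries, LoanAmt, Utilization}, which has 4 nodes.

4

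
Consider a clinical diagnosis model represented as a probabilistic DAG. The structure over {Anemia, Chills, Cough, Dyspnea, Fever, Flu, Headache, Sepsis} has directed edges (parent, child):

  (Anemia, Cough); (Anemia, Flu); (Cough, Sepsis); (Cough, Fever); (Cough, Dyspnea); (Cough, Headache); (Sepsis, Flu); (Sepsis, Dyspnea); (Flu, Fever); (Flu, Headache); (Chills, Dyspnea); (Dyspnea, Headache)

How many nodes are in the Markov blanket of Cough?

7

Recall MB(v) = parents ∪ children ∪ spouses, where spouses are the other parents of v's children.
Cough has parent Anemia.
Cough's children: Dyspnea, Fever, Headache, Sepsis.
For each child, the remaining parents (spouses of Cough):
  Sepsis has no other parent.
  Fever also has parent Flu.
  Dyspnea also has parents Chills, Sepsis.
  parents(Headache) \ {Cough} = {Dyspnea, Flu}.
MB(Cough) = {Anemia, Chills, Dyspnea, Fever, Flu, Headache, Sepsis}, which has 7 nodes.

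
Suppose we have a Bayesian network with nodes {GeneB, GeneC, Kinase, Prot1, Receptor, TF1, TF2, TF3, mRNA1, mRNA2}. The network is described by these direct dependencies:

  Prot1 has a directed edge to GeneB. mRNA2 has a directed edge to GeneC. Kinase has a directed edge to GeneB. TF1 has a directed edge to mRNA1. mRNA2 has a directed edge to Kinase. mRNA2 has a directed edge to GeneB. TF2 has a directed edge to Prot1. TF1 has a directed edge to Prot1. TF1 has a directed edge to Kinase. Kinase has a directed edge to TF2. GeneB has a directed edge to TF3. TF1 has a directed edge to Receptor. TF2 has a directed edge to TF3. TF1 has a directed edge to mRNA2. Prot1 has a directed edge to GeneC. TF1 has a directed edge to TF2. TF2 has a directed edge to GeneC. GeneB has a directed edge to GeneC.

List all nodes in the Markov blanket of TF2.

{GeneB, GeneC, Kinase, Prot1, TF1, TF3, mRNA2}

Recall MB(v) = parents ∪ children ∪ spouses, where spouses are the other parents of v's children.
Parents of TF2: Kinase, TF1.
Ch(TF2) = {GeneC, Prot1, TF3}.
Co-parents of TF2 (other parents of its children):
  Prot1: TF1
  TF3: GeneB
  GeneC: GeneB, Prot1, mRNA2
So the Markov blanket of TF2 is {GeneB, GeneC, Kinase, Prot1, TF1, TF3, mRNA2}.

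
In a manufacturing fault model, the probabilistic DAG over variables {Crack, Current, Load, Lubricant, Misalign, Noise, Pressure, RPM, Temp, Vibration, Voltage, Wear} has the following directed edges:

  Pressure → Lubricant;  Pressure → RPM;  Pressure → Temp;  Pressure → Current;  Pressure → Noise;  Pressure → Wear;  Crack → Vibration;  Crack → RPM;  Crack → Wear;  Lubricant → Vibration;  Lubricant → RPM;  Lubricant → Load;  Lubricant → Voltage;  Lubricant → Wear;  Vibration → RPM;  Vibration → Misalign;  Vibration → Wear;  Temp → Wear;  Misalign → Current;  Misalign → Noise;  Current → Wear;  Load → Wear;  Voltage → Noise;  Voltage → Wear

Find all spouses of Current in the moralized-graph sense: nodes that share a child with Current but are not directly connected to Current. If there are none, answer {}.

Children of Current: Wear.
  parents(Wear) \ {Current} = {Crack, Load, Lubricant, Pressure, Temp, Vibration, Voltage}.
Excluding nodes already adjacent to Current (Misalign, Pressure, Wear), the co-parent-only contribution is {Crack, Load, Lubricant, Temp, Vibration, Voltage}.

{Crack, Load, Lubricant, Temp, Vibration, Voltage}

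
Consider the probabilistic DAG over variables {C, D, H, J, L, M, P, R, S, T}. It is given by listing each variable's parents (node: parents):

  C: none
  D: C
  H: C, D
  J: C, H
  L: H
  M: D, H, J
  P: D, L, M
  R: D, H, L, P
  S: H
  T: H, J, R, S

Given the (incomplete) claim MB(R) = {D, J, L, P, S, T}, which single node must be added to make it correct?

Recall MB(v) = parents ∪ children ∪ spouses, where spouses are the other parents of v's children.
Pa(R) = {D, H, L, P}.
R has child T.
Parents of each child, excluding R:
  T also has parents H, J, S.
MB(R) = {D, H, J, L, P, S, T}.
Comparing with the claimed set, H is missing.

H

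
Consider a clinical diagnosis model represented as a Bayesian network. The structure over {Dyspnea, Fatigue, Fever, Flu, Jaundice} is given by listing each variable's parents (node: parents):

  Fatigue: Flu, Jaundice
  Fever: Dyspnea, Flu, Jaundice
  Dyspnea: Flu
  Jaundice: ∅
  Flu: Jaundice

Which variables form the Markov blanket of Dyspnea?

{Fever, Flu, Jaundice}

Recall MB(v) = parents ∪ children ∪ spouses, where spouses are the other parents of v's children.
Parents of Dyspnea: Flu.
Children of Dyspnea: Fever.
Parents of each child, excluding Dyspnea:
  Fever also has parents Flu, Jaundice.
Union: {Flu} ∪ {Fever} ∪ {Flu, Jaundice} = {Fever, Flu, Jaundice}.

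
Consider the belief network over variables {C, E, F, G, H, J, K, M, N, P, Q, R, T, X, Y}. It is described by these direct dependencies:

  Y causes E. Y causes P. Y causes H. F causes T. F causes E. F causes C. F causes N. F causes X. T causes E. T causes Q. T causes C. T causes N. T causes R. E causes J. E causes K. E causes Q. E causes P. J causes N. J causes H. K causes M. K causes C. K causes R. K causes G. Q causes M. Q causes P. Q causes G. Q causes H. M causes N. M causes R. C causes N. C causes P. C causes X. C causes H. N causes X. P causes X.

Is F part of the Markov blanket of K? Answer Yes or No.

Yes

F is a co-parent of K: both are parents of C.
So F ∈ MB(K).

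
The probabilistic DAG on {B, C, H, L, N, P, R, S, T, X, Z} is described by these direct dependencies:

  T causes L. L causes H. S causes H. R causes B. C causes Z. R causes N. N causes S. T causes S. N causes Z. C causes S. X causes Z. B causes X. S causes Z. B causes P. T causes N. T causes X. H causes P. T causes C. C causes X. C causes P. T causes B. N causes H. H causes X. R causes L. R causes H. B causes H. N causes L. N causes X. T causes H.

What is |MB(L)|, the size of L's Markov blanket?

Pa(L) = {N, R, T}.
L has child H.
For each child, the remaining parents (spouses of L):
  H also has parents B, N, R, S, T.
MB(L) = {B, H, N, R, S, T}, which has 6 nodes.

6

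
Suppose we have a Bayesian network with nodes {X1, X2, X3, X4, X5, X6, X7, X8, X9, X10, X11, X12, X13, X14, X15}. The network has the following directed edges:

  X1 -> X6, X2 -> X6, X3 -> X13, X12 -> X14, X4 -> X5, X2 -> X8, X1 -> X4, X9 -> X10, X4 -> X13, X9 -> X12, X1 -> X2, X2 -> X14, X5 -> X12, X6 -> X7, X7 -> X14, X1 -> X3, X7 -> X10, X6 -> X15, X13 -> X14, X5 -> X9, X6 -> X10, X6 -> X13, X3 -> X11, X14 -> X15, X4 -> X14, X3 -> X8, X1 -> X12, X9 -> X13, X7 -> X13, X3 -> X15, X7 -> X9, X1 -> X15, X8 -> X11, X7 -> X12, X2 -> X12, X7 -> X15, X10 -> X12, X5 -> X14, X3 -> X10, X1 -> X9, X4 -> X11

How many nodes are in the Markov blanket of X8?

4

Pa(X8) = {X2, X3}.
Children of X8: X11.
Parents of each child, excluding X8:
  X11: X3, X4
MB(X8) = {X2, X3, X4, X11}, which has 4 nodes.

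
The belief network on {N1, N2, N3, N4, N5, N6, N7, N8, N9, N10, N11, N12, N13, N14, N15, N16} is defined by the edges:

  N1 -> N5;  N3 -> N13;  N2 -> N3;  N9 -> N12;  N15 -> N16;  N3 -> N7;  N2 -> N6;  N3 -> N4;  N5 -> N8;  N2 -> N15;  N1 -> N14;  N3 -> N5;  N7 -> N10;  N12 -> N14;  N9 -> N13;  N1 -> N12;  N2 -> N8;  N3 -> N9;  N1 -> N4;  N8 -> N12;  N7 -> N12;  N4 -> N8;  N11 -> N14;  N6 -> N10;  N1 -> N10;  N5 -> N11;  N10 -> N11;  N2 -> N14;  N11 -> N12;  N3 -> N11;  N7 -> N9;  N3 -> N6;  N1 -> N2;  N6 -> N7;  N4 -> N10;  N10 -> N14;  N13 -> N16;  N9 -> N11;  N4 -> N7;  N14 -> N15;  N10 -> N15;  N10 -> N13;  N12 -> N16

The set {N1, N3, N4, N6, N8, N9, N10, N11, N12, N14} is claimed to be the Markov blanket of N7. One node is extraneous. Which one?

Children of N7: N9, N10, N12.
N7 has parents N3, N4, N6.
Other parents of N7's children:
  N9's other parent is N3.
  parents(N10) \ {N7} = {N1, N4, N6}.
  N12's other parents are N1, N8, N9, N11.
MB(N7) = {N1, N3, N4, N6, N8, N9, N10, N11, N12}.
N14 is neither a parent, child, nor co-parent of N7, so it does not belong.

N14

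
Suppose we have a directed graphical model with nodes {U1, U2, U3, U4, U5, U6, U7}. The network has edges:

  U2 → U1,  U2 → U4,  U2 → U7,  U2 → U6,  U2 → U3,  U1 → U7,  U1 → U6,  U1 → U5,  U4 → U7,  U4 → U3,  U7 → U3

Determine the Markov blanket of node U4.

The Markov blanket of a node is its parents, its children, and the other parents of its children.
Ch(U4) = {U3, U7}.
U4's parents: U2.
For each child, the remaining parents (spouses of U4):
  U7: U1, U2
  U3: U2, U7
Union: {U2} ∪ {U3, U7} ∪ {U1, U2, U7} = {U1, U2, U3, U7}.

{U1, U2, U3, U7}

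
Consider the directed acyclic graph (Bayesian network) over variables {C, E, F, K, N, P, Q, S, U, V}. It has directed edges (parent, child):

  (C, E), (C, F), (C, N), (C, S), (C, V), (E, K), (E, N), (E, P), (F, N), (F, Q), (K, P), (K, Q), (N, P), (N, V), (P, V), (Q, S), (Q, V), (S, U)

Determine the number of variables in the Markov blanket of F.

5

Recall MB(v) = parents ∪ children ∪ spouses, where spouses are the other parents of v's children.
Ch(F) = {N, Q}.
Parents of F: C.
Parents of each child, excluding F:
  N also has parents C, E.
  Q also has parent K.
MB(F) = {C, E, K, N, Q}, which has 5 nodes.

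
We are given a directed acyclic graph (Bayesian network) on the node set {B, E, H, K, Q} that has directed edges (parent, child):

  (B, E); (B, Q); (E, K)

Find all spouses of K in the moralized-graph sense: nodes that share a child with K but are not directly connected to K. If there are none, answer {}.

K has no children, so it has no co-parents. The set is empty.

{}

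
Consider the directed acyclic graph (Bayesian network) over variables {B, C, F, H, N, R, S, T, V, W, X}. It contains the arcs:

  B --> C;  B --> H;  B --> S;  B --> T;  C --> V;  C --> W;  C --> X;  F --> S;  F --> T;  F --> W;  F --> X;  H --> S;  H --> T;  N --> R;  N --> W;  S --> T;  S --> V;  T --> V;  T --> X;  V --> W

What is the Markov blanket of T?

{B, C, F, H, S, V, X}

A node's Markov blanket = Pa ∪ Ch ∪ (parents of Ch other than the node itself).
T's parents: B, F, H, S.
Children of T: V, X.
Co-parents of T (other parents of its children):
  V also has parents C, S.
  X's other parents are C, F.
Taking the union gives {B, C, F, H, S, V, X}.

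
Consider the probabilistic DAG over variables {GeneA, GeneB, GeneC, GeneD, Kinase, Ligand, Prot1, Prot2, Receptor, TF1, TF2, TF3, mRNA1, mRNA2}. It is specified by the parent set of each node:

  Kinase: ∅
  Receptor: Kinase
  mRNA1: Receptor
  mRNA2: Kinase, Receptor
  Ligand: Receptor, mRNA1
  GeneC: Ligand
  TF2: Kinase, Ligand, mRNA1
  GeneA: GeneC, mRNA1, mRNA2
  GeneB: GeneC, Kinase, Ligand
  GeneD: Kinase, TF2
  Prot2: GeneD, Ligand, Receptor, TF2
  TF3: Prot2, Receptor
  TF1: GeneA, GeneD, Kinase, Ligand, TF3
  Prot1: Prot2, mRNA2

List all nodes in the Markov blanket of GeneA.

A node's Markov blanket = Pa ∪ Ch ∪ (parents of Ch other than the node itself).
GeneA's parents: GeneC, mRNA1, mRNA2.
Children of GeneA: TF1.
For each child, the remaining parents (spouses of GeneA):
  parents(TF1) \ {GeneA} = {GeneD, Kinase, Ligand, TF3}.
Union: {GeneC, mRNA1, mRNA2} ∪ {TF1} ∪ {GeneD, Kinase, Ligand, TF3} = {GeneC, GeneD, Kinase, Ligand, TF1, TF3, mRNA1, mRNA2}.

{GeneC, GeneD, Kinase, Ligand, TF1, TF3, mRNA1, mRNA2}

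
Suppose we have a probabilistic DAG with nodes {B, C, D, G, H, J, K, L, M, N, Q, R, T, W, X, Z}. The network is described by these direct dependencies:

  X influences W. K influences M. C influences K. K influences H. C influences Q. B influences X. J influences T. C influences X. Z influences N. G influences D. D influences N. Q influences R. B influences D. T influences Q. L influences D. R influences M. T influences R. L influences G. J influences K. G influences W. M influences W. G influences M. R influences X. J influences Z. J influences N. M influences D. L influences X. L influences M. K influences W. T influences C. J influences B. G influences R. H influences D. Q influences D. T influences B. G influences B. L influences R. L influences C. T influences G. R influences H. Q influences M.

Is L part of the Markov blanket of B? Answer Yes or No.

L is a co-parent of B: both are parents of D, X.
So L ∈ MB(B).

Yes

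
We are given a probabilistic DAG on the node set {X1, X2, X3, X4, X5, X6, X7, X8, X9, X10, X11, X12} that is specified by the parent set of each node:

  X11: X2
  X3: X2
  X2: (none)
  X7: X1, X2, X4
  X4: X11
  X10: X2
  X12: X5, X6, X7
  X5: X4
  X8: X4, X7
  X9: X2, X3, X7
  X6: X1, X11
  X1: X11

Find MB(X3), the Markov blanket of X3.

{X2, X7, X9}

By definition, MB(X3) is built from X3's parents, X3's children, and the co-parents of X3.
Parents of X3: X2.
Children of X3: X9.
Parents of each child, excluding X3:
  X9's other parents are X2, X7.
MB(X3) = {X2, X7, X9}.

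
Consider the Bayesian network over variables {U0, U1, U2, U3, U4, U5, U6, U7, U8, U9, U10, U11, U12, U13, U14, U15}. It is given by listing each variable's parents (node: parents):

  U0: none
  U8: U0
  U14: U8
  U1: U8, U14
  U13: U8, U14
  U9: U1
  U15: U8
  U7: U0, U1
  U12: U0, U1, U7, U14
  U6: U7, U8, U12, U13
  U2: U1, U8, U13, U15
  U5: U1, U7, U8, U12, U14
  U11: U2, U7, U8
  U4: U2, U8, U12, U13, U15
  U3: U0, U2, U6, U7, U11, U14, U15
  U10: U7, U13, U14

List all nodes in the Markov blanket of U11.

The Markov blanket of a node is its parents, its children, and the other parents of its children.
Parents of U11: U2, U7, U8.
Children of U11: U3.
For each child, the remaining parents (spouses of U11):
  U3's other parents are U0, U2, U6, U7, U14, U15.
Taking the union gives {U0, U2, U3, U6, U7, U8, U14, U15}.

{U0, U2, U3, U6, U7, U8, U14, U15}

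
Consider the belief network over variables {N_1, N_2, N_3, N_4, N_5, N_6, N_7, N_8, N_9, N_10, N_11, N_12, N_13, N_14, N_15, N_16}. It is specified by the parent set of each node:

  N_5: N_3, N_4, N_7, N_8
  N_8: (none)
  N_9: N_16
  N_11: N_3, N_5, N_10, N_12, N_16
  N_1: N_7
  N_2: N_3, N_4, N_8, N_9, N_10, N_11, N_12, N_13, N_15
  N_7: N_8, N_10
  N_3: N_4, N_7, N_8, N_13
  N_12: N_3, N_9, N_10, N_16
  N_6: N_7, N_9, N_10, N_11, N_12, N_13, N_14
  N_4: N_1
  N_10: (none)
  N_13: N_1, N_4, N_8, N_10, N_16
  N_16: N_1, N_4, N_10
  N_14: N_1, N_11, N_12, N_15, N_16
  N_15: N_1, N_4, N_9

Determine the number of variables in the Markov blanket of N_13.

The Markov blanket of a node is its parents, its children, and the other parents of its children.
N_13 has children N_2, N_3, N_6.
Pa(N_13) = {N_1, N_4, N_8, N_10, N_16}.
Other parents of N_13's children:
  N_3's other parents are N_4, N_7, N_8.
  parents(N_2) \ {N_13} = {N_3, N_4, N_8, N_9, N_10, N_11, N_12, N_15}.
  N_6's other parents are N_7, N_9, N_10, N_11, N_12, N_14.
MB(N_13) = {N_1, N_2, N_3, N_4, N_6, N_7, N_8, N_9, N_10, N_11, N_12, N_14, N_15, N_16}, which has 14 nodes.

14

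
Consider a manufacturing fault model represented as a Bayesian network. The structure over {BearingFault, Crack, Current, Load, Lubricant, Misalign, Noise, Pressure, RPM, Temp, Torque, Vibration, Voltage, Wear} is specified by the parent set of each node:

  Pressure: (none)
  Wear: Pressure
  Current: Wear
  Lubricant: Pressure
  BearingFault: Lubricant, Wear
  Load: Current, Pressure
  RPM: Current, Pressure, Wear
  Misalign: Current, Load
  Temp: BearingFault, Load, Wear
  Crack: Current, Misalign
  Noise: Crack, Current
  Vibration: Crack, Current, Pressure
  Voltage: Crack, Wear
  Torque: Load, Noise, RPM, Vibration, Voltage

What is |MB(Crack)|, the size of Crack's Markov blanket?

By definition, MB(Crack) is built from Crack's parents, Crack's children, and the co-parents of Crack.
Crack has children Noise, Vibration, Voltage.
Parents of Crack: Current, Misalign.
Parents of each child, excluding Crack:
  parents(Noise) \ {Crack} = {Current}.
  parents(Vibration) \ {Crack} = {Current, Pressure}.
  Voltage's other parent is Wear.
MB(Crack) = {Current, Misalign, Noise, Pressure, Vibration, Voltage, Wear}, which has 7 nodes.

7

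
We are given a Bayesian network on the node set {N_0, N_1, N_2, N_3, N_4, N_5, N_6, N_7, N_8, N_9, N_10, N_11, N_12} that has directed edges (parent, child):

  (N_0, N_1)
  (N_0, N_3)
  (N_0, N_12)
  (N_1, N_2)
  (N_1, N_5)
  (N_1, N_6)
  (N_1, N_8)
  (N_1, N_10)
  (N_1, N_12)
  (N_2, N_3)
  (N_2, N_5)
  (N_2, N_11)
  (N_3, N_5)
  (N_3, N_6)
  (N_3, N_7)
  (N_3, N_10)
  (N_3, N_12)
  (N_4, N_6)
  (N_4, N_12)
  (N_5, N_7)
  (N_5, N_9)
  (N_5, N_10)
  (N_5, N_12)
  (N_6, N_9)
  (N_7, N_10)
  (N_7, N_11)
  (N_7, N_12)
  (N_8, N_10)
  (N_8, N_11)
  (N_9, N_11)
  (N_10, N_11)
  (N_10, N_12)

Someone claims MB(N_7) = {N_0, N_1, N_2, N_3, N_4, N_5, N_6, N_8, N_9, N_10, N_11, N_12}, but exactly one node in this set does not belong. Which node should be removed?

Recall MB(v) = parents ∪ children ∪ spouses, where spouses are the other parents of v's children.
Parents of N_7: N_3, N_5.
N_7 has children N_10, N_11, N_12.
Parents of each child, excluding N_7:
  N_10's other parents are N_1, N_3, N_5, N_8.
  parents(N_11) \ {N_7} = {N_2, N_8, N_9, N_10}.
  N_12's other parents are N_0, N_1, N_3, N_4, N_5, N_10.
MB(N_7) = {N_0, N_1, N_2, N_3, N_4, N_5, N_8, N_9, N_10, N_11, N_12}.
N_6 is neither a parent, child, nor co-parent of N_7, so it does not belong.

N_6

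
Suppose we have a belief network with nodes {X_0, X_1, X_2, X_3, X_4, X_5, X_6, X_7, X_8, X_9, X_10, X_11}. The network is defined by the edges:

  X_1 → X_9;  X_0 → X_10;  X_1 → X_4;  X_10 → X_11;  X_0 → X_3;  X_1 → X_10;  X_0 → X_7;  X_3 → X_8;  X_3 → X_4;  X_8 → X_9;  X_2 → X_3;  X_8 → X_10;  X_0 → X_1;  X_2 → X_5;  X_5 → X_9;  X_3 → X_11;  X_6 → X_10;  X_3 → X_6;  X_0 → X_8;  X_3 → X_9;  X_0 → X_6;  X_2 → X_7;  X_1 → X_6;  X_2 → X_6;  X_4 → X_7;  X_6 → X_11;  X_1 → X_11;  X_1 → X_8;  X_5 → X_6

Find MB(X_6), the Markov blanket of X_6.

By definition, MB(X_6) is built from X_6's parents, X_6's children, and the co-parents of X_6.
Ch(X_6) = {X_10, X_11}.
X_6 has parents X_0, X_1, X_2, X_3, X_5.
For each child, the remaining parents (spouses of X_6):
  parents(X_10) \ {X_6} = {X_0, X_1, X_8}.
  X_11's other parents are X_1, X_3, X_10.
Taking the union gives {X_0, X_1, X_2, X_3, X_5, X_8, X_10, X_11}.

{X_0, X_1, X_2, X_3, X_5, X_8, X_10, X_11}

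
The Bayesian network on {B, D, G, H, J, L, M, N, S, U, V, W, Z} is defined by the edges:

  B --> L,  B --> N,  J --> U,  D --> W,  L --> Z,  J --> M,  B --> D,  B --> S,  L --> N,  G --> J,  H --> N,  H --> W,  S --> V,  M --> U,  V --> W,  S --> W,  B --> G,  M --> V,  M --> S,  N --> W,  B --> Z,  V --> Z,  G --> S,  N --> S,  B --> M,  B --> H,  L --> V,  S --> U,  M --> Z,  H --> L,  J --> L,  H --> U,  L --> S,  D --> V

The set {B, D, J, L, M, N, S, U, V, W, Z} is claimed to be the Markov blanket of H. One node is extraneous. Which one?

Z

Parents of H: B.
Ch(H) = {L, N, U, W}.
For each child, the remaining parents (spouses of H):
  L: B, J
  N: B, L
  U: J, M, S
  W: D, N, S, V
MB(H) = {B, D, J, L, M, N, S, U, V, W}.
Z is neither a parent, child, nor co-parent of H, so it does not belong.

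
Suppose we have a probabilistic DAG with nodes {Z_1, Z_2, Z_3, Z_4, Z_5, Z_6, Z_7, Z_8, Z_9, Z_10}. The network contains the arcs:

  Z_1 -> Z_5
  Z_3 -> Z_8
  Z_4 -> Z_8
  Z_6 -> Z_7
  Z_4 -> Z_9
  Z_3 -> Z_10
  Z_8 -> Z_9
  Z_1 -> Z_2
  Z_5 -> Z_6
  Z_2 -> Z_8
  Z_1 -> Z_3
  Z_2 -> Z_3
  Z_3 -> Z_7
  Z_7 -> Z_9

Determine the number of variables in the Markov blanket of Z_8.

5

A node's Markov blanket = Pa ∪ Ch ∪ (parents of Ch other than the node itself).
Pa(Z_8) = {Z_2, Z_3, Z_4}.
Ch(Z_8) = {Z_9}.
For each child, the remaining parents (spouses of Z_8):
  Z_9's other parents are Z_4, Z_7.
MB(Z_8) = {Z_2, Z_3, Z_4, Z_7, Z_9}, which has 5 nodes.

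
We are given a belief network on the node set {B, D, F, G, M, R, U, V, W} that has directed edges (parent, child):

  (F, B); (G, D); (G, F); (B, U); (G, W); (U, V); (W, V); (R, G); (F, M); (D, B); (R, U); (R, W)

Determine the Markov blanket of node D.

{B, F, G}

A node's Markov blanket = Pa ∪ Ch ∪ (parents of Ch other than the node itself).
Children of D: B.
D has parent G.
Parents of each child, excluding D:
  B's other parent is F.
Union: {G} ∪ {B} ∪ {F} = {B, F, G}.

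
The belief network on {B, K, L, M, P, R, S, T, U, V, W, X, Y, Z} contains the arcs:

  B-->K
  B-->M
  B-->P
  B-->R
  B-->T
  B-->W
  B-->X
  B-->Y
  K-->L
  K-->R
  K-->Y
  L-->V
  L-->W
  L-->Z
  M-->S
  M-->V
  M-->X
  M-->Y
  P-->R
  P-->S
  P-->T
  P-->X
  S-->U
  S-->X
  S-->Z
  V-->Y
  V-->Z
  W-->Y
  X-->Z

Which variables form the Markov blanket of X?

{B, L, M, P, S, V, Z}

Pa(X) = {B, M, P, S}.
Ch(X) = {Z}.
Other parents of X's children:
  Z: L, S, V
MB(X) = {B, L, M, P, S, V, Z}.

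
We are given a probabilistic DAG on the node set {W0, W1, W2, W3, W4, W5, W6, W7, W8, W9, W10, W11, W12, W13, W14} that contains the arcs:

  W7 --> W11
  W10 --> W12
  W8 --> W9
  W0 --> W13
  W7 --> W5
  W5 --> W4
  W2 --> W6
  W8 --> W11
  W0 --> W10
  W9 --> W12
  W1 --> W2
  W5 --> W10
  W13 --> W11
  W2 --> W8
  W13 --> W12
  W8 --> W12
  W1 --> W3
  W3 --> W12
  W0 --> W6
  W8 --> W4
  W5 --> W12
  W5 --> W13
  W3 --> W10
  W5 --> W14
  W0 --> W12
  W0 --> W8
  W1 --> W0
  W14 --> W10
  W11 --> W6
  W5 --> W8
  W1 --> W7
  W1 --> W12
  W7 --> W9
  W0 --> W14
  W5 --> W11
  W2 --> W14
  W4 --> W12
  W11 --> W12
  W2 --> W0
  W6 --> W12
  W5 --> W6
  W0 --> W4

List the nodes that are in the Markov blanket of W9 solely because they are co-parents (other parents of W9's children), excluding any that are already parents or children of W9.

{W0, W1, W3, W4, W5, W6, W10, W11, W13}

Children of W9: W12.
  W12: W0, W1, W3, W4, W5, W6, W8, W10, W11, W13
Excluding nodes already adjacent to W9 (W7, W8, W12), the co-parent-only contribution is {W0, W1, W3, W4, W5, W6, W10, W11, W13}.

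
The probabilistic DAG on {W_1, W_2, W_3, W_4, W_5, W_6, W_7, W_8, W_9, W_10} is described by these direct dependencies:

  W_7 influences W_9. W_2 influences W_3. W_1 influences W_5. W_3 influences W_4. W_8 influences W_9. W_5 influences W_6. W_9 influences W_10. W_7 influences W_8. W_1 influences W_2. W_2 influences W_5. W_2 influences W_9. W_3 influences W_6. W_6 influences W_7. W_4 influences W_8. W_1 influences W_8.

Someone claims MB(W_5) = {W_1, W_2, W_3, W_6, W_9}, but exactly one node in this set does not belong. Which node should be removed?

W_9

Parents of W_5: W_1, W_2.
W_5 has child W_6.
Other parents of W_5's children:
  W_6: W_3
MB(W_5) = {W_1, W_2, W_3, W_6}.
W_9 is neither a parent, child, nor co-parent of W_5, so it does not belong.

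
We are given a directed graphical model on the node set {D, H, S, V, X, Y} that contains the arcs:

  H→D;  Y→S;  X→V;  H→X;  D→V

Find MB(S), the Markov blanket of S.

{Y}

S's parents: Y.
S's children: none.
S has no children, so there are no co-parents.
So the Markov blanket of S is {Y}.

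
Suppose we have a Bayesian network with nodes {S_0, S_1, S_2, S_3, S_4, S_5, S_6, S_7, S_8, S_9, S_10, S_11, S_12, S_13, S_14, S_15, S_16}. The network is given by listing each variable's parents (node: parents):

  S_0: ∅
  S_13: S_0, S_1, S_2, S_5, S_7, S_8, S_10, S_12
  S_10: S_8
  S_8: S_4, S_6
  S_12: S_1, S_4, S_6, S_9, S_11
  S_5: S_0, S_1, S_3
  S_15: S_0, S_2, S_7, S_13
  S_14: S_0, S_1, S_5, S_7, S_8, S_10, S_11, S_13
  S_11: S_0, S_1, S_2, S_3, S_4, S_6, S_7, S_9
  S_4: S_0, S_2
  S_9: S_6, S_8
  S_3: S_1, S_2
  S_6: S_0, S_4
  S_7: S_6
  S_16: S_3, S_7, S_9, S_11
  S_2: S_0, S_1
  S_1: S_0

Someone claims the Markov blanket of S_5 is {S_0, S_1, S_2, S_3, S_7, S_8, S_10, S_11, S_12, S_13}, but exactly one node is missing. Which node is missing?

S_14

Children of S_5: S_13, S_14.
S_5 has parents S_0, S_1, S_3.
Co-parents of S_5 (other parents of its children):
  S_13's other parents are S_0, S_1, S_2, S_7, S_8, S_10, S_12.
  parents(S_14) \ {S_5} = {S_0, S_1, S_7, S_8, S_10, S_11, S_13}.
MB(S_5) = {S_0, S_1, S_2, S_3, S_7, S_8, S_10, S_11, S_12, S_13, S_14}.
Comparing with the claimed set, S_14 is missing.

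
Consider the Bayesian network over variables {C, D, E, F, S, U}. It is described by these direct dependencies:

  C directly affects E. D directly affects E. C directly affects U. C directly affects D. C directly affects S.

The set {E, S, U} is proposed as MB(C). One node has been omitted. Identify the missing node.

D

By definition, MB(C) is built from C's parents, C's children, and the co-parents of C.
Parents of C: none.
C's children: D, E, S, U.
Other parents of C's children:
  D: —
  E: D
  S: —
  U: —
MB(C) = {D, E, S, U}.
Comparing with the claimed set, D is missing.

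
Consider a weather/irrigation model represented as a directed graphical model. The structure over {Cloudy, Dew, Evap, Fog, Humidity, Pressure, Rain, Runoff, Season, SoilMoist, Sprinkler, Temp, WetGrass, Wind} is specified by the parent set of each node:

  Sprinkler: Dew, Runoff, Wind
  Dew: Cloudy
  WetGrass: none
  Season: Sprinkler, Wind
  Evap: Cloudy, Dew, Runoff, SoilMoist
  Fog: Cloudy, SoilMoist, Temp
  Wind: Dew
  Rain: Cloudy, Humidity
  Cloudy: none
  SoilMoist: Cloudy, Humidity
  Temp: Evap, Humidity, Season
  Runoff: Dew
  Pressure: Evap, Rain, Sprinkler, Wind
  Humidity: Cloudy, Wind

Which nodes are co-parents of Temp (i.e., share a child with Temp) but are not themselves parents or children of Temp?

{Cloudy, SoilMoist}

Children of Temp: Fog.
  Fog: Cloudy, SoilMoist
Excluding nodes already adjacent to Temp (Evap, Fog, Humidity, Season), the co-parent-only contribution is {Cloudy, SoilMoist}.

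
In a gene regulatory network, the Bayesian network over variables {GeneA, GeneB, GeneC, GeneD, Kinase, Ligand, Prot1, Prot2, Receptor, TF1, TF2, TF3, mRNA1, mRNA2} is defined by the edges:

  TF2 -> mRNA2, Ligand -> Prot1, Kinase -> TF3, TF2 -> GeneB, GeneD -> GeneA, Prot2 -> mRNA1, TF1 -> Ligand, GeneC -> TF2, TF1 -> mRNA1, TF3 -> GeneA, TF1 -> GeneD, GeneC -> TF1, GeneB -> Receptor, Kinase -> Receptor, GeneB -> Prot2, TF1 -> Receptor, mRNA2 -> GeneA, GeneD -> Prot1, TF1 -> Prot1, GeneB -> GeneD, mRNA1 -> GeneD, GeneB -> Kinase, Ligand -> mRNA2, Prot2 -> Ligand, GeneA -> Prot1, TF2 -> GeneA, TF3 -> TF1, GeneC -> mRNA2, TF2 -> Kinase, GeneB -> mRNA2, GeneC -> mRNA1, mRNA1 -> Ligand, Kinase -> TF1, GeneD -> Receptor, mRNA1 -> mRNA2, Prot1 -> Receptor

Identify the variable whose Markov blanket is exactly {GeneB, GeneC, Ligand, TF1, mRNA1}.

The target node must have every member of {GeneB, GeneC, Ligand, TF1, mRNA1} as a parent, child, or co-parent, and no others.
Parents of Prot2: GeneB; children: Ligand, mRNA1; co-parents: GeneC, TF1, mRNA1.
These exactly cover the given set, so the node is Prot2.

Prot2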